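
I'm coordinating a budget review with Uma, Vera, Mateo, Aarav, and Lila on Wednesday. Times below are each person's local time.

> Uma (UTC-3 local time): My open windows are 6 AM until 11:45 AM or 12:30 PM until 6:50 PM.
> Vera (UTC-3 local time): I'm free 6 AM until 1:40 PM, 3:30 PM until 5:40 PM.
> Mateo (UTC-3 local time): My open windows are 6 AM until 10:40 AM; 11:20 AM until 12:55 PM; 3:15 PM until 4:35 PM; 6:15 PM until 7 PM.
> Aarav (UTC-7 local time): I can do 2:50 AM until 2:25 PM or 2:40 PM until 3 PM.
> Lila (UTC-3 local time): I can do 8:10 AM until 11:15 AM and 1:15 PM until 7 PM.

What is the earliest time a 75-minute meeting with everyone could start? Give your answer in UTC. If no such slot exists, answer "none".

11:10

Uma in UTC: 09:00-14:45, 15:30-21:50 (add 3h to convert from UTC-3).
Vera in UTC: 09:00-16:40, 18:30-20:40 (add 3h to convert from UTC-3).
Mateo in UTC: 09:00-13:40, 14:20-15:55, 18:15-19:35, 21:15-22:00 (add 3h to convert from UTC-3).
Aarav in UTC: 09:50-21:25, 21:40-22:00 (add 7h to convert from UTC-7).
Lila in UTC: 11:10-14:15, 16:15-22:00 (add 3h to convert from UTC-3).
Uma ∩ Vera: 09:00-14:45, 15:30-16:40, 18:30-20:40.
Uma ∩ Vera ∩ Mateo: 09:00-13:40, 14:20-14:45, 15:30-15:55, 18:30-19:35.
Uma ∩ Vera ∩ Mateo ∩ Aarav: 09:50-13:40, 14:20-14:45, 15:30-15:55, 18:30-19:35.
Uma ∩ Vera ∩ Mateo ∩ Aarav ∩ Lila: 11:10-13:40, 18:30-19:35.
The first common window of at least 75 minutes is 11:10-13:40, so the earliest start is 11:10.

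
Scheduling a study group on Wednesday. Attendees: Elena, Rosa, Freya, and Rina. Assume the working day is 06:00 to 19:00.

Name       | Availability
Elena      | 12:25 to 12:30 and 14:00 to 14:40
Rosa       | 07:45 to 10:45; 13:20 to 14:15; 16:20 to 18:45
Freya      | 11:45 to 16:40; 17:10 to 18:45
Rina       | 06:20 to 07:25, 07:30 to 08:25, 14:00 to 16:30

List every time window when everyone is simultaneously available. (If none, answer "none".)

Elena ∩ Rosa: 14:00-14:15.
Elena ∩ Rosa ∩ Freya: 14:00-14:15.
Elena ∩ Rosa ∩ Freya ∩ Rina: 14:00-14:15.

14:00-14:15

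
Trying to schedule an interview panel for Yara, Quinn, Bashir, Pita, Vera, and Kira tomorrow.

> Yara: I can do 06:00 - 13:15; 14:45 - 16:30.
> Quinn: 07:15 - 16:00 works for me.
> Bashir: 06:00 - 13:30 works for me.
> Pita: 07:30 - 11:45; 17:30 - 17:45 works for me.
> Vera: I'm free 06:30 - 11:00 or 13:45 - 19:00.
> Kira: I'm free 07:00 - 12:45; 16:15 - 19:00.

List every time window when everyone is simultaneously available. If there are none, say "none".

Yara ∩ Quinn: 07:15-13:15, 14:45-16:00.
Yara ∩ Quinn ∩ Bashir: 07:15-13:15.
Yara ∩ Quinn ∩ Bashir ∩ Pita: 07:30-11:45.
Yara ∩ Quinn ∩ Bashir ∩ Pita ∩ Vera: 07:30-11:00.
Yara ∩ Quinn ∩ Bashir ∩ Pita ∩ Vera ∩ Kira: 07:30-11:00.
So the common availability across everyone is 07:30-11:00.

07:30-11:00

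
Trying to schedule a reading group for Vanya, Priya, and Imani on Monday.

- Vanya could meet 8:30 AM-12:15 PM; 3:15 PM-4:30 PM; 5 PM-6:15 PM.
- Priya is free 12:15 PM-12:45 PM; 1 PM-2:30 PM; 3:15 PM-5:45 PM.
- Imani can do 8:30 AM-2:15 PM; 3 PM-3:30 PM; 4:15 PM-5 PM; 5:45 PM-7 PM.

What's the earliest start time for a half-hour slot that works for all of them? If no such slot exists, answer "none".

Vanya ∩ Priya: 15:15-16:30, 17:00-17:45.
Vanya ∩ Priya ∩ Imani: 15:15-15:30, 16:15-16:30.
No common window is at least 30 minutes long.

none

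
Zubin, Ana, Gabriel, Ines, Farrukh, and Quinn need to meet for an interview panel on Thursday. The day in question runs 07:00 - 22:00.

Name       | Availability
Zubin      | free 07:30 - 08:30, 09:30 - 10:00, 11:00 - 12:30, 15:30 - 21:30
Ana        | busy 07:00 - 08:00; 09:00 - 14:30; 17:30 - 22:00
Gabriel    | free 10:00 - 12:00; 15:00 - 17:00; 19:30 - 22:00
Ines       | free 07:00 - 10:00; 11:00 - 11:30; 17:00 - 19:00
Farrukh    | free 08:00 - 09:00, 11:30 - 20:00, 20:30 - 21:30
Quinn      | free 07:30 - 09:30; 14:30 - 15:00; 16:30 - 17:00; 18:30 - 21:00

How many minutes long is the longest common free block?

0

Zubin free: 07:30-08:30, 09:30-10:00, 11:00-12:30, 15:30-21:30.
Ana free: 08:00-09:00, 14:30-17:30 (invert busy blocks within the working day).
Gabriel free: 10:00-12:00, 15:00-17:00, 19:30-22:00.
Ines free: 07:00-10:00, 11:00-11:30, 17:00-19:00.
Farrukh free: 08:00-09:00, 11:30-20:00, 20:30-21:30.
Quinn free: 07:30-09:30, 14:30-15:00, 16:30-17:00, 18:30-21:00.
Zubin ∩ Ana: 08:00-08:30, 15:30-17:30.
Zubin ∩ Ana ∩ Gabriel: 15:30-17:00.
Zubin ∩ Ana ∩ Gabriel ∩ Ines: ∅.
Zubin ∩ Ana ∩ Gabriel ∩ Ines ∩ Farrukh: ∅.
Zubin ∩ Ana ∩ Gabriel ∩ Ines ∩ Farrukh ∩ Quinn: ∅.
There is no time when everyone is free.
No common window exists, so the longest block is 0 minutes.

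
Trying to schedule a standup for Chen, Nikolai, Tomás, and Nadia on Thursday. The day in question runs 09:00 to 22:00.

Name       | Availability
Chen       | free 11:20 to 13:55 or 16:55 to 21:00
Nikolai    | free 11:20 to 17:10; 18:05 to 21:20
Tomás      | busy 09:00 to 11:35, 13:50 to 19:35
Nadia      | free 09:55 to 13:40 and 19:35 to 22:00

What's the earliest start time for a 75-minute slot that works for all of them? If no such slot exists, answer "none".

11:35

Chen free: 11:20-13:55, 16:55-21:00.
Nikolai free: 11:20-17:10, 18:05-21:20.
Tomás free: 11:35-13:50, 19:35-22:00 (invert busy blocks within the working day).
Nadia free: 09:55-13:40, 19:35-22:00.
Chen ∩ Nikolai: 11:20-13:55, 16:55-17:10, 18:05-21:00.
Chen ∩ Nikolai ∩ Tomás: 11:35-13:50, 19:35-21:00.
Chen ∩ Nikolai ∩ Tomás ∩ Nadia: 11:35-13:40, 19:35-21:00.
So the common availability across everyone is 11:35-13:40, 19:35-21:00.
The first common window of at least 75 minutes is 11:35-13:40, so the earliest start is 11:35.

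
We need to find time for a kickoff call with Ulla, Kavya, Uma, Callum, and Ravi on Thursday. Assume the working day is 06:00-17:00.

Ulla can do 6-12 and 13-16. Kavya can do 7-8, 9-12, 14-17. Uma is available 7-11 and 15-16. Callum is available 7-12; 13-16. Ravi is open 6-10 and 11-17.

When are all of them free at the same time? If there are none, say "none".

07:00-08:00, 09:00-10:00, 15:00-16:00

Ulla ∩ Kavya: 07:00-08:00, 09:00-12:00, 14:00-16:00.
Ulla ∩ Kavya ∩ Uma: 07:00-08:00, 09:00-11:00, 15:00-16:00.
Ulla ∩ Kavya ∩ Uma ∩ Callum: 07:00-08:00, 09:00-11:00, 15:00-16:00.
Ulla ∩ Kavya ∩ Uma ∩ Callum ∩ Ravi: 07:00-08:00, 09:00-10:00, 15:00-16:00.
Those are the intersection windows.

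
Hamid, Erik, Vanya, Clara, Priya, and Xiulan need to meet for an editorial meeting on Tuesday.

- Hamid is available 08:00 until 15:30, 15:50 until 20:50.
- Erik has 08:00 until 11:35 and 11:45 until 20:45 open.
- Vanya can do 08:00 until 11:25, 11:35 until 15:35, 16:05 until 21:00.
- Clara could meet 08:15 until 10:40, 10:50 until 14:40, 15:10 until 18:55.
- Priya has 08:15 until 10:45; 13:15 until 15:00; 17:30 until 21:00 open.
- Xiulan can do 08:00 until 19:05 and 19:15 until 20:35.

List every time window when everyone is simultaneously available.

08:15-10:40, 13:15-14:40, 17:30-18:55

Hamid ∩ Erik: 08:00-11:35, 11:45-15:30, 15:50-20:45.
Hamid ∩ Erik ∩ Vanya: 08:00-11:25, 11:45-15:30, 16:05-20:45.
Hamid ∩ Erik ∩ Vanya ∩ Clara: 08:15-10:40, 10:50-11:25, 11:45-14:40, 15:10-15:30, 16:05-18:55.
Hamid ∩ Erik ∩ Vanya ∩ Clara ∩ Priya: 08:15-10:40, 13:15-14:40, 17:30-18:55.
Hamid ∩ Erik ∩ Vanya ∩ Clara ∩ Priya ∩ Xiulan: 08:15-10:40, 13:15-14:40, 17:30-18:55.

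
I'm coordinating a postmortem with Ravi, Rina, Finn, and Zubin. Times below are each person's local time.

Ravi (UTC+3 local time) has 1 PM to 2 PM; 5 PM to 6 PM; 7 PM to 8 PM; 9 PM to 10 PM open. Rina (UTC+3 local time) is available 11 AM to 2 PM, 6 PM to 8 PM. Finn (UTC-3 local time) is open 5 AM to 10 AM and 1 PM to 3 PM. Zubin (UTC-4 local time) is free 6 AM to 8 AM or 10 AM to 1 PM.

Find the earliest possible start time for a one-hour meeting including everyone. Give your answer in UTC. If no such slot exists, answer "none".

Ravi in UTC: 10:00-11:00, 14:00-15:00, 16:00-17:00, 18:00-19:00 (subtract 3h to convert from UTC+3).
Rina in UTC: 08:00-11:00, 15:00-17:00 (subtract 3h to convert from UTC+3).
Finn in UTC: 08:00-13:00, 16:00-18:00 (add 3h to convert from UTC-3).
Zubin in UTC: 10:00-12:00, 14:00-17:00 (add 4h to convert from UTC-4).
Ravi ∩ Rina: 10:00-11:00, 16:00-17:00.
Ravi ∩ Rina ∩ Finn: 10:00-11:00, 16:00-17:00.
Ravi ∩ Rina ∩ Finn ∩ Zubin: 10:00-11:00, 16:00-17:00.
The first common window of at least 60 minutes is 10:00-11:00, so the earliest start is 10:00.

10:00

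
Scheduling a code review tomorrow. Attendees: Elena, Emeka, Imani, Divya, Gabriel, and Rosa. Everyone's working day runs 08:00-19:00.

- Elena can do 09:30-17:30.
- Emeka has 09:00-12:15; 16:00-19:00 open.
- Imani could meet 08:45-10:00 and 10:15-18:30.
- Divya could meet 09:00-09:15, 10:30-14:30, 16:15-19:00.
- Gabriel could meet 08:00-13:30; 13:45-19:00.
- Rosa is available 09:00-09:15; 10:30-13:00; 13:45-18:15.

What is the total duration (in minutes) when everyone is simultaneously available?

180

Elena ∩ Emeka: 09:30-12:15, 16:00-17:30.
Elena ∩ Emeka ∩ Imani: 09:30-10:00, 10:15-12:15, 16:00-17:30.
Elena ∩ Emeka ∩ Imani ∩ Divya: 10:30-12:15, 16:15-17:30.
Elena ∩ Emeka ∩ Imani ∩ Divya ∩ Gabriel: 10:30-12:15, 16:15-17:30.
Elena ∩ Emeka ∩ Imani ∩ Divya ∩ Gabriel ∩ Rosa: 10:30-12:15, 16:15-17:30.
Those are the intersection windows.
Summing the common windows: 105 + 75 = 180 minutes.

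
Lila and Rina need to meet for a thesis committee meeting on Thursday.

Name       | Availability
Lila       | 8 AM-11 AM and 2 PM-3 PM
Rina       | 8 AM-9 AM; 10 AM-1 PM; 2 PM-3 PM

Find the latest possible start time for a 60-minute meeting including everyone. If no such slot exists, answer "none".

Lila ∩ Rina: 08:00-09:00, 10:00-11:00, 14:00-15:00.
Those are the intersection windows.
The last common window of at least 60 minutes is 14:00-15:00; a 60-minute meeting can start as late as 14:00 and still end by 15:00.

14:00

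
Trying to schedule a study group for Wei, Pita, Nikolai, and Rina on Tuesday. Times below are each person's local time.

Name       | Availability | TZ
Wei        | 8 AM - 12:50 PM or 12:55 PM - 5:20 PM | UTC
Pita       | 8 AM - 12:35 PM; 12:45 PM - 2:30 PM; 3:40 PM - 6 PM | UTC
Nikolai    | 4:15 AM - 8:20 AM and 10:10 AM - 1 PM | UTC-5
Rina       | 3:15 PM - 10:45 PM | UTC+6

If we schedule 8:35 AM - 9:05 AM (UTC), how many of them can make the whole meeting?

Wei in UTC: 08:00-12:50, 12:55-17:20.
Pita in UTC: 08:00-12:35, 12:45-14:30, 15:40-18:00.
Nikolai in UTC: 09:15-13:20, 15:10-18:00 (add 5h to convert from UTC-5).
Rina in UTC: 09:15-16:45 (subtract 6h to convert from UTC+6).
Wei and Pita can make the full 08:35-09:05 slot — that's 2.

2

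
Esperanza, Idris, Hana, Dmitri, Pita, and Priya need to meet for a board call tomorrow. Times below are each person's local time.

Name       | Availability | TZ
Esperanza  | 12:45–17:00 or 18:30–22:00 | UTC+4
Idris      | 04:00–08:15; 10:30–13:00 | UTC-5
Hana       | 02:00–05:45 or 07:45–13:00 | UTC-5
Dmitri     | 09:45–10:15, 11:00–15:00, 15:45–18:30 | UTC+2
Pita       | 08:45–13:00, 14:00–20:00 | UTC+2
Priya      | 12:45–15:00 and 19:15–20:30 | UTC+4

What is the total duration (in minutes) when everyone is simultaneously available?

165

Esperanza in UTC: 08:45-13:00, 14:30-18:00 (subtract 4h to convert from UTC+4).
Idris in UTC: 09:00-13:15, 15:30-18:00 (add 5h to convert from UTC-5).
Hana in UTC: 07:00-10:45, 12:45-18:00 (add 5h to convert from UTC-5).
Dmitri in UTC: 07:45-08:15, 09:00-13:00, 13:45-16:30 (subtract 2h to convert from UTC+2).
Pita in UTC: 06:45-11:00, 12:00-18:00 (subtract 2h to convert from UTC+2).
Priya in UTC: 08:45-11:00, 15:15-16:30 (subtract 4h to convert from UTC+4).
Esperanza ∩ Idris: 09:00-13:00, 15:30-18:00.
Esperanza ∩ Idris ∩ Hana: 09:00-10:45, 12:45-13:00, 15:30-18:00.
Esperanza ∩ Idris ∩ Hana ∩ Dmitri: 09:00-10:45, 12:45-13:00, 15:30-16:30.
Esperanza ∩ Idris ∩ Hana ∩ Dmitri ∩ Pita: 09:00-10:45, 12:45-13:00, 15:30-16:30.
Esperanza ∩ Idris ∩ Hana ∩ Dmitri ∩ Pita ∩ Priya: 09:00-10:45, 15:30-16:30.
So the common availability across everyone is 09:00-10:45, 15:30-16:30.
Summing the common windows: 105 + 60 = 165 minutes.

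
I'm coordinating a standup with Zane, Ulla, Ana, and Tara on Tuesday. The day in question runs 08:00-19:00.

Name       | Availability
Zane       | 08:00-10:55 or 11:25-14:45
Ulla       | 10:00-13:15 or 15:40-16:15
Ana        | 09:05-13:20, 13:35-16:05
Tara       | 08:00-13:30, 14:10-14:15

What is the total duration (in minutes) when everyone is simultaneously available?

Zane ∩ Ulla: 10:00-10:55, 11:25-13:15.
Zane ∩ Ulla ∩ Ana: 10:00-10:55, 11:25-13:15.
Zane ∩ Ulla ∩ Ana ∩ Tara: 10:00-10:55, 11:25-13:15.
Those are the intersection windows.
Summing the common windows: 55 + 110 = 165 minutes.

165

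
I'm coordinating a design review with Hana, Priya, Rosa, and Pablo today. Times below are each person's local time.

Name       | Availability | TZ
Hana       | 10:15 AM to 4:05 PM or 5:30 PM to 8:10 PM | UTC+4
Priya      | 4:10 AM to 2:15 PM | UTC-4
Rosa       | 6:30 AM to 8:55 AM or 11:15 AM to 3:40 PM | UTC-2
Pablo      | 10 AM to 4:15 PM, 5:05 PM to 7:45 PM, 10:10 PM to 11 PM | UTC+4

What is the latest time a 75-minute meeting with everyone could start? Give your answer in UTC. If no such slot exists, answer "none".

Hana in UTC: 06:15-12:05, 13:30-16:10 (subtract 4h to convert from UTC+4).
Priya in UTC: 08:10-18:15 (add 4h to convert from UTC-4).
Rosa in UTC: 08:30-10:55, 13:15-17:40 (add 2h to convert from UTC-2).
Pablo in UTC: 06:00-12:15, 13:05-15:45, 18:10-19:00 (subtract 4h to convert from UTC+4).
Hana ∩ Priya: 08:10-12:05, 13:30-16:10.
Hana ∩ Priya ∩ Rosa: 08:30-10:55, 13:30-16:10.
Hana ∩ Priya ∩ Rosa ∩ Pablo: 08:30-10:55, 13:30-15:45.
So the common availability across everyone is 08:30-10:55, 13:30-15:45.
The last common window of at least 75 minutes is 13:30-15:45; a 75-minute meeting can start as late as 14:30 and still end by 15:45.

14:30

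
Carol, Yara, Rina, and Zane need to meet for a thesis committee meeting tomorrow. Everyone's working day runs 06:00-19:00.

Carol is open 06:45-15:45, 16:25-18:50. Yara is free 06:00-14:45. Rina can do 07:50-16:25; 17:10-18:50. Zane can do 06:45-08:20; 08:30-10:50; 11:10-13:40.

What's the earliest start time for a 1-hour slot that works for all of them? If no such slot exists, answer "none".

08:30

Carol ∩ Yara: 06:45-14:45.
Carol ∩ Yara ∩ Rina: 07:50-14:45.
Carol ∩ Yara ∩ Rina ∩ Zane: 07:50-08:20, 08:30-10:50, 11:10-13:40.
So the common availability across everyone is 07:50-08:20, 08:30-10:50, 11:10-13:40.
The first common window of at least 60 minutes is 08:30-10:50, so the earliest start is 08:30.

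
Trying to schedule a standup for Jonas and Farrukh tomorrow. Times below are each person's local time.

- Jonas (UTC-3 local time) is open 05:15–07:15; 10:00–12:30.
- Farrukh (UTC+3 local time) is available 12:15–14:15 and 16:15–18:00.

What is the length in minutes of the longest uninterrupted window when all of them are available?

Jonas in UTC: 08:15-10:15, 13:00-15:30 (add 3h to convert from UTC-3).
Farrukh in UTC: 09:15-11:15, 13:15-15:00 (subtract 3h to convert from UTC+3).
Jonas ∩ Farrukh: 09:15-10:15, 13:15-15:00.
So the common availability across everyone is 09:15-10:15, 13:15-15:00.
The longest is 13:15-15:00 at 105 minutes.

105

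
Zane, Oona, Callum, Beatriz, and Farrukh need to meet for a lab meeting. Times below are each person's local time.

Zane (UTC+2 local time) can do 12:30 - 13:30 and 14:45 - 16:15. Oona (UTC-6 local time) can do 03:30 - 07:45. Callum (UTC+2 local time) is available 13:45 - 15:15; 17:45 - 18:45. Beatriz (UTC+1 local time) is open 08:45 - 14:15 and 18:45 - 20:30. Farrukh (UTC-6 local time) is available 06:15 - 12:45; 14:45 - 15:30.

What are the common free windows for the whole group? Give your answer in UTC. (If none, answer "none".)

Zane in UTC: 10:30-11:30, 12:45-14:15 (subtract 2h to convert from UTC+2).
Oona in UTC: 09:30-13:45 (add 6h to convert from UTC-6).
Callum in UTC: 11:45-13:15, 15:45-16:45 (subtract 2h to convert from UTC+2).
Beatriz in UTC: 07:45-13:15, 17:45-19:30 (subtract 1h to convert from UTC+1).
Farrukh in UTC: 12:15-18:45, 20:45-21:30 (add 6h to convert from UTC-6).
Zane ∩ Oona: 10:30-11:30, 12:45-13:45.
Zane ∩ Oona ∩ Callum: 12:45-13:15.
Zane ∩ Oona ∩ Callum ∩ Beatriz: 12:45-13:15.
Zane ∩ Oona ∩ Callum ∩ Beatriz ∩ Farrukh: 12:45-13:15.

12:45-13:15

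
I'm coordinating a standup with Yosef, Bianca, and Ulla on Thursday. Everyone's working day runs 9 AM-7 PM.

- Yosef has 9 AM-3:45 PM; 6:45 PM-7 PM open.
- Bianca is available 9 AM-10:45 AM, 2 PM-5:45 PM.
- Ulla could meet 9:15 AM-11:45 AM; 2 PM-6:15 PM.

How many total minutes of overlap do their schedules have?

Yosef ∩ Bianca: 09:00-10:45, 14:00-15:45.
Yosef ∩ Bianca ∩ Ulla: 09:15-10:45, 14:00-15:45.
So the common availability across everyone is 09:15-10:45, 14:00-15:45.
Summing the common windows: 90 + 105 = 195 minutes.

195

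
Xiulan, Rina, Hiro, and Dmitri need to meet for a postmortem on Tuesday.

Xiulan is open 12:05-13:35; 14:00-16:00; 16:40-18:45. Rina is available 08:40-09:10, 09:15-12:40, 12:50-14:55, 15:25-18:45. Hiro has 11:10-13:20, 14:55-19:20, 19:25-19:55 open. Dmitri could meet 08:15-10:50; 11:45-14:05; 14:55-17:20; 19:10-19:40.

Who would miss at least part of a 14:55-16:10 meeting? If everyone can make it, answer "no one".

Xiulan: not fully free for 14:55-16:10. Rina: not fully free for 14:55-16:10. Hiro: free for 14:55-16:10. Dmitri: free for 14:55-16:10.

Rina, Xiulan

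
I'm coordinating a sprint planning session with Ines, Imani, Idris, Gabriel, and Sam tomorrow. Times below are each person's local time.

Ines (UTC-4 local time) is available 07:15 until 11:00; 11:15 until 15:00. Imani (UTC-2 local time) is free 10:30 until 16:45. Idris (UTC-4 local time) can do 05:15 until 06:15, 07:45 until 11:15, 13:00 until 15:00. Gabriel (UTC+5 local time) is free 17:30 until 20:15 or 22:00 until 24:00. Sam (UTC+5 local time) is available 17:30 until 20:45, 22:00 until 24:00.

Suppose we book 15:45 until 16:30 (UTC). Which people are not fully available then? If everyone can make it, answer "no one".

Ines in UTC: 11:15-15:00, 15:15-19:00 (add 4h to convert from UTC-4).
Imani in UTC: 12:30-18:45 (add 2h to convert from UTC-2).
Idris in UTC: 09:15-10:15, 11:45-15:15, 17:00-19:00 (add 4h to convert from UTC-4).
Gabriel in UTC: 12:30-15:15, 17:00-19:00 (subtract 5h to convert from UTC+5).
Sam in UTC: 12:30-15:45, 17:00-19:00 (subtract 5h to convert from UTC+5).
Ines: free for 15:45-16:30. Imani: free for 15:45-16:30. Idris: not fully free for 15:45-16:30. Gabriel: not fully free for 15:45-16:30. Sam: not fully free for 15:45-16:30.

Gabriel, Idris, Sam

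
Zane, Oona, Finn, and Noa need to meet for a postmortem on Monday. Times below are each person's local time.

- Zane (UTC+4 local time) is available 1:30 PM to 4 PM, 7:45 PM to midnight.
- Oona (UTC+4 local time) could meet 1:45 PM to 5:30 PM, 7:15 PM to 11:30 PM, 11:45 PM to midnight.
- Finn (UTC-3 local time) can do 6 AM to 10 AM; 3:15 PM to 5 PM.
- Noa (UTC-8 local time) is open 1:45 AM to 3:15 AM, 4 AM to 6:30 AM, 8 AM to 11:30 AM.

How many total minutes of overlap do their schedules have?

165

Zane in UTC: 09:30-12:00, 15:45-20:00 (subtract 4h to convert from UTC+4).
Oona in UTC: 09:45-13:30, 15:15-19:30, 19:45-20:00 (subtract 4h to convert from UTC+4).
Finn in UTC: 09:00-13:00, 18:15-20:00 (add 3h to convert from UTC-3).
Noa in UTC: 09:45-11:15, 12:00-14:30, 16:00-19:30 (add 8h to convert from UTC-8).
Zane ∩ Oona: 09:45-12:00, 15:45-19:30, 19:45-20:00.
Zane ∩ Oona ∩ Finn: 09:45-12:00, 18:15-19:30, 19:45-20:00.
Zane ∩ Oona ∩ Finn ∩ Noa: 09:45-11:15, 18:15-19:30.
Those are the intersection windows.
Summing the common windows: 90 + 75 = 165 minutes.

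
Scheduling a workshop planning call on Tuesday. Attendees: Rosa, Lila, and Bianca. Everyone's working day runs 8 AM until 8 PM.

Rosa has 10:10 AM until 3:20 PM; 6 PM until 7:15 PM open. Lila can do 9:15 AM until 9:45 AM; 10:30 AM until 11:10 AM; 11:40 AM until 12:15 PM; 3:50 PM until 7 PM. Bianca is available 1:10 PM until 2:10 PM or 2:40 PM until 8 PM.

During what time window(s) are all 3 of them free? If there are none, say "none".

Rosa ∩ Lila: 10:30-11:10, 11:40-12:15, 18:00-19:00.
Rosa ∩ Lila ∩ Bianca: 18:00-19:00.

18:00-19:00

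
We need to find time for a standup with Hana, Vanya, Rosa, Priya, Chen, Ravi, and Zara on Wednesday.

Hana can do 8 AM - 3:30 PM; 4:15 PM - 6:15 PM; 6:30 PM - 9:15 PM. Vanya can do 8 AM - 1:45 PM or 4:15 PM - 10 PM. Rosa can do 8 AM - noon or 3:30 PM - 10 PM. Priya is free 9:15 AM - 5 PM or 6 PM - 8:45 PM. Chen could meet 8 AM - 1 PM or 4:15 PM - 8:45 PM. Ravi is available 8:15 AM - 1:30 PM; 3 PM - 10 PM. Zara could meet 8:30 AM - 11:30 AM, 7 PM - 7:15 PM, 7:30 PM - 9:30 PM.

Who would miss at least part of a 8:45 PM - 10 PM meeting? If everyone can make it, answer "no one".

Chen, Hana, Priya, Zara

Hana: not fully free for 20:45-22:00. Vanya: free for 20:45-22:00. Rosa: free for 20:45-22:00. Priya: not fully free for 20:45-22:00. Chen: not fully free for 20:45-22:00. Ravi: free for 20:45-22:00. Zara: not fully free for 20:45-22:00.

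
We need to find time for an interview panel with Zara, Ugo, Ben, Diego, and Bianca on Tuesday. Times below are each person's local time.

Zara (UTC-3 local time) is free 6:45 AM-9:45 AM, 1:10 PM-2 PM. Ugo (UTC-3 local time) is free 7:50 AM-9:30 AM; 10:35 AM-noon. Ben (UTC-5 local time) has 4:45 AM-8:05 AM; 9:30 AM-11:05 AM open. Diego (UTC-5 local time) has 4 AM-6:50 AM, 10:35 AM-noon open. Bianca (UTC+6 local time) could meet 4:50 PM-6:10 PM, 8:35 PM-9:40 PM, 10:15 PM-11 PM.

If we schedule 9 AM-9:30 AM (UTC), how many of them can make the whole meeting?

1

Zara in UTC: 09:45-12:45, 16:10-17:00 (add 3h to convert from UTC-3).
Ugo in UTC: 10:50-12:30, 13:35-15:00 (add 3h to convert from UTC-3).
Ben in UTC: 09:45-13:05, 14:30-16:05 (add 5h to convert from UTC-5).
Diego in UTC: 09:00-11:50, 15:35-17:00 (add 5h to convert from UTC-5).
Bianca in UTC: 10:50-12:10, 14:35-15:40, 16:15-17:00 (subtract 6h to convert from UTC+6).
Diego can make the full 09:00-09:30 slot — that's 1.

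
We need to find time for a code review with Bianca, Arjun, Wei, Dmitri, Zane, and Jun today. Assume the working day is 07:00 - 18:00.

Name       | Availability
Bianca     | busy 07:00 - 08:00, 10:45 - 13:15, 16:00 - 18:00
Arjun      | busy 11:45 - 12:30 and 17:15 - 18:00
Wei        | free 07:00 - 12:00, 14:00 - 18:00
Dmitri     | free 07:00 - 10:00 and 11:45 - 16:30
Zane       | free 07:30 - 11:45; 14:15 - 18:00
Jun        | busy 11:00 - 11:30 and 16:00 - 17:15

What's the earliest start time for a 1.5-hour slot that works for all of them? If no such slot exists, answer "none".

Bianca free: 08:00-10:45, 13:15-16:00 (invert busy blocks within the working day).
Arjun free: 07:00-11:45, 12:30-17:15 (invert busy blocks within the working day).
Wei free: 07:00-12:00, 14:00-18:00.
Dmitri free: 07:00-10:00, 11:45-16:30.
Zane free: 07:30-11:45, 14:15-18:00.
Jun free: 07:00-11:00, 11:30-16:00, 17:15-18:00 (invert busy blocks within the working day).
Bianca ∩ Arjun: 08:00-10:45, 13:15-16:00.
Bianca ∩ Arjun ∩ Wei: 08:00-10:45, 14:00-16:00.
Bianca ∩ Arjun ∩ Wei ∩ Dmitri: 08:00-10:00, 14:00-16:00.
Bianca ∩ Arjun ∩ Wei ∩ Dmitri ∩ Zane: 08:00-10:00, 14:15-16:00.
Bianca ∩ Arjun ∩ Wei ∩ Dmitri ∩ Zane ∩ Jun: 08:00-10:00, 14:15-16:00.
The first common window of at least 90 minutes is 08:00-10:00, so the earliest start is 08:00.

08:00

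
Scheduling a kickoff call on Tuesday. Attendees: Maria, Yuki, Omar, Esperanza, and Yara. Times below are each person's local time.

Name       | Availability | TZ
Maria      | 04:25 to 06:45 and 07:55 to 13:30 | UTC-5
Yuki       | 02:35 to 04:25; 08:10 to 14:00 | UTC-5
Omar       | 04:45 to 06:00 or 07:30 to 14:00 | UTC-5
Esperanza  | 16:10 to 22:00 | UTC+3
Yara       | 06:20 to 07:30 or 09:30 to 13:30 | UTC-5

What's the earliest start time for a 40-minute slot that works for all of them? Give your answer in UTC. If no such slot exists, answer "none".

Maria in UTC: 09:25-11:45, 12:55-18:30 (add 5h to convert from UTC-5).
Yuki in UTC: 07:35-09:25, 13:10-19:00 (add 5h to convert from UTC-5).
Omar in UTC: 09:45-11:00, 12:30-19:00 (add 5h to convert from UTC-5).
Esperanza in UTC: 13:10-19:00 (subtract 3h to convert from UTC+3).
Yara in UTC: 11:20-12:30, 14:30-18:30 (add 5h to convert from UTC-5).
Maria ∩ Yuki: 13:10-18:30.
Maria ∩ Yuki ∩ Omar: 13:10-18:30.
Maria ∩ Yuki ∩ Omar ∩ Esperanza: 13:10-18:30.
Maria ∩ Yuki ∩ Omar ∩ Esperanza ∩ Yara: 14:30-18:30.
The first common window of at least 40 minutes is 14:30-18:30, so the earliest start is 14:30.

14:30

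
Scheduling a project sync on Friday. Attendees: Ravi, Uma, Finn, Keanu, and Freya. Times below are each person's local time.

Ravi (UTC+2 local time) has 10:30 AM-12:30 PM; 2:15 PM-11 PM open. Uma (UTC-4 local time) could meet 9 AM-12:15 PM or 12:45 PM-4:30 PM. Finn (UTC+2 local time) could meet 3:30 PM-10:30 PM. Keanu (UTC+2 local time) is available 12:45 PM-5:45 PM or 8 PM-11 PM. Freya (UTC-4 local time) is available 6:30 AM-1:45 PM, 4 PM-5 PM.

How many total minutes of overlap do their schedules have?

165

Ravi in UTC: 08:30-10:30, 12:15-21:00 (subtract 2h to convert from UTC+2).
Uma in UTC: 13:00-16:15, 16:45-20:30 (add 4h to convert from UTC-4).
Finn in UTC: 13:30-20:30 (subtract 2h to convert from UTC+2).
Keanu in UTC: 10:45-15:45, 18:00-21:00 (subtract 2h to convert from UTC+2).
Freya in UTC: 10:30-17:45, 20:00-21:00 (add 4h to convert from UTC-4).
Ravi ∩ Uma: 13:00-16:15, 16:45-20:30.
Ravi ∩ Uma ∩ Finn: 13:30-16:15, 16:45-20:30.
Ravi ∩ Uma ∩ Finn ∩ Keanu: 13:30-15:45, 18:00-20:30.
Ravi ∩ Uma ∩ Finn ∩ Keanu ∩ Freya: 13:30-15:45, 20:00-20:30.
Summing the common windows: 135 + 30 = 165 minutes.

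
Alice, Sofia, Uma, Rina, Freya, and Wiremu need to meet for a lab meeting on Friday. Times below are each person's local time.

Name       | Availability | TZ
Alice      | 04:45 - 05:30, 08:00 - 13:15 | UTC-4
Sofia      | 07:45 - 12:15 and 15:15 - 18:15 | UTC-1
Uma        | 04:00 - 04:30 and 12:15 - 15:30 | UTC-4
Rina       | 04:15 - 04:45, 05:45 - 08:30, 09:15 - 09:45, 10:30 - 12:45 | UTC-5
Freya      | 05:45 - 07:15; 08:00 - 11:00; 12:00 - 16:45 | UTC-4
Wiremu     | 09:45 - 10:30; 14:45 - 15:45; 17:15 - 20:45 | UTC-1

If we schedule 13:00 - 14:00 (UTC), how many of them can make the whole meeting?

Alice in UTC: 08:45-09:30, 12:00-17:15 (add 4h to convert from UTC-4).
Sofia in UTC: 08:45-13:15, 16:15-19:15 (add 1h to convert from UTC-1).
Uma in UTC: 08:00-08:30, 16:15-19:30 (add 4h to convert from UTC-4).
Rina in UTC: 09:15-09:45, 10:45-13:30, 14:15-14:45, 15:30-17:45 (add 5h to convert from UTC-5).
Freya in UTC: 09:45-11:15, 12:00-15:00, 16:00-20:45 (add 4h to convert from UTC-4).
Wiremu in UTC: 10:45-11:30, 15:45-16:45, 18:15-21:45 (add 1h to convert from UTC-1).
Alice and Freya can make the full 13:00-14:00 slot — that's 2.

2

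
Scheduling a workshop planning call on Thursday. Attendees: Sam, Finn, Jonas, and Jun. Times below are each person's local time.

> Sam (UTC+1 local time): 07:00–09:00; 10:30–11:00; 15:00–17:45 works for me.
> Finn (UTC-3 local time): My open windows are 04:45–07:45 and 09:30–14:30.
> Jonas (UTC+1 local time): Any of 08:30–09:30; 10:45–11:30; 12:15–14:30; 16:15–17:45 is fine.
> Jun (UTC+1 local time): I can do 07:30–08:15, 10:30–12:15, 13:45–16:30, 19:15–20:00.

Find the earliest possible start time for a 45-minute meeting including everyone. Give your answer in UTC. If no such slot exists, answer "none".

Sam in UTC: 06:00-08:00, 09:30-10:00, 14:00-16:45 (subtract 1h to convert from UTC+1).
Finn in UTC: 07:45-10:45, 12:30-17:30 (add 3h to convert from UTC-3).
Jonas in UTC: 07:30-08:30, 09:45-10:30, 11:15-13:30, 15:15-16:45 (subtract 1h to convert from UTC+1).
Jun in UTC: 06:30-07:15, 09:30-11:15, 12:45-15:30, 18:15-19:00 (subtract 1h to convert from UTC+1).
Sam ∩ Finn: 07:45-08:00, 09:30-10:00, 14:00-16:45.
Sam ∩ Finn ∩ Jonas: 07:45-08:00, 09:45-10:00, 15:15-16:45.
Sam ∩ Finn ∩ Jonas ∩ Jun: 09:45-10:00, 15:15-15:30.
Those are the intersection windows.
No common window is at least 45 minutes long.

none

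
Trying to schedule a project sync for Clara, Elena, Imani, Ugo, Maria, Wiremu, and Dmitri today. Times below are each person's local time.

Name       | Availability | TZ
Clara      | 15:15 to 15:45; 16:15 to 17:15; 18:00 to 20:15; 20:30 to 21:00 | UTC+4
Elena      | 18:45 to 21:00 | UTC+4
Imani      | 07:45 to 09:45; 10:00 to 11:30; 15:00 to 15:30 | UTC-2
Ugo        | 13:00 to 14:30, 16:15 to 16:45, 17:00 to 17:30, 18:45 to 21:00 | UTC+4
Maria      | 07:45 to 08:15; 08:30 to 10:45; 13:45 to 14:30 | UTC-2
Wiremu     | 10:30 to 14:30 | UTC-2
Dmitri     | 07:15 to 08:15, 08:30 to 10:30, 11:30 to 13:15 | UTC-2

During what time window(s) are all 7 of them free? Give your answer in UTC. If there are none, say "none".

Clara in UTC: 11:15-11:45, 12:15-13:15, 14:00-16:15, 16:30-17:00 (subtract 4h to convert from UTC+4).
Elena in UTC: 14:45-17:00 (subtract 4h to convert from UTC+4).
Imani in UTC: 09:45-11:45, 12:00-13:30, 17:00-17:30 (add 2h to convert from UTC-2).
Ugo in UTC: 09:00-10:30, 12:15-12:45, 13:00-13:30, 14:45-17:00 (subtract 4h to convert from UTC+4).
Maria in UTC: 09:45-10:15, 10:30-12:45, 15:45-16:30 (add 2h to convert from UTC-2).
Wiremu in UTC: 12:30-16:30 (add 2h to convert from UTC-2).
Dmitri in UTC: 09:15-10:15, 10:30-12:30, 13:30-15:15 (add 2h to convert from UTC-2).
Clara ∩ Elena: 14:45-16:15, 16:30-17:00.
Clara ∩ Elena ∩ Imani: ∅.
Clara ∩ Elena ∩ Imani ∩ Ugo: ∅.
Clara ∩ Elena ∩ Imani ∩ Ugo ∩ Maria: ∅.
Clara ∩ Elena ∩ Imani ∩ Ugo ∩ Maria ∩ Wiremu: ∅.
Clara ∩ Elena ∩ Imani ∩ Ugo ∩ Maria ∩ Wiremu ∩ Dmitri: ∅.
There is no time when everyone is free.

none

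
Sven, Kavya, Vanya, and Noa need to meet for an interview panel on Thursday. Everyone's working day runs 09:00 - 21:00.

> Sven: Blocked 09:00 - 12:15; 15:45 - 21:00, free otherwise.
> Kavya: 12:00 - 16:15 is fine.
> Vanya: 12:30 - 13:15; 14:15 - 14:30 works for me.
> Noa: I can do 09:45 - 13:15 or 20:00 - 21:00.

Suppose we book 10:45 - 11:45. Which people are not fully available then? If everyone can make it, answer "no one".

Sven free: 12:15-15:45 (invert busy blocks within the working day).
Kavya free: 12:00-16:15.
Vanya free: 12:30-13:15, 14:15-14:30.
Noa free: 09:45-13:15, 20:00-21:00.
Sven: not fully free for 10:45-11:45. Kavya: not fully free for 10:45-11:45. Vanya: not fully free for 10:45-11:45. Noa: free for 10:45-11:45.

Kavya, Sven, Vanya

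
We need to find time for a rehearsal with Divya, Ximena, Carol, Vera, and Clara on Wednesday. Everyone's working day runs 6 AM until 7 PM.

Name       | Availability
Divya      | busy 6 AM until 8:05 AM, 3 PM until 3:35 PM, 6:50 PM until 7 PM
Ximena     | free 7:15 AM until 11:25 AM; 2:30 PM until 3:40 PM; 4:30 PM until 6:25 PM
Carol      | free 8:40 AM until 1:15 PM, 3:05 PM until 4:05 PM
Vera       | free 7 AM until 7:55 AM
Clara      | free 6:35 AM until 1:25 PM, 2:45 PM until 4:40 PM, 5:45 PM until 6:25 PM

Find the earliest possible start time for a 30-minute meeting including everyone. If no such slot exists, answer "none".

none

Divya free: 08:05-15:00, 15:35-18:50 (invert busy blocks within the working day).
Ximena free: 07:15-11:25, 14:30-15:40, 16:30-18:25.
Carol free: 08:40-13:15, 15:05-16:05.
Vera free: 07:00-07:55.
Clara free: 06:35-13:25, 14:45-16:40, 17:45-18:25.
Divya ∩ Ximena: 08:05-11:25, 14:30-15:00, 15:35-15:40, 16:30-18:25.
Divya ∩ Ximena ∩ Carol: 08:40-11:25, 15:35-15:40.
Divya ∩ Ximena ∩ Carol ∩ Vera: ∅.
Divya ∩ Ximena ∩ Carol ∩ Vera ∩ Clara: ∅.
There is no time when everyone is free.
No common window is at least 30 minutes long.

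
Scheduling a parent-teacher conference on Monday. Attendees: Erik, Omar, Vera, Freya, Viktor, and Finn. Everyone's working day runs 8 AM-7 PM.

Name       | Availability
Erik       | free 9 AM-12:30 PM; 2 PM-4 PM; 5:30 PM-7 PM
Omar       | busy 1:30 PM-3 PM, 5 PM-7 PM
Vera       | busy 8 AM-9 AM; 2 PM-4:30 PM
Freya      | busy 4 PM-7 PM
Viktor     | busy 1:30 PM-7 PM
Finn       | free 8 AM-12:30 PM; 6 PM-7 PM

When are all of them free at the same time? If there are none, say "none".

Erik free: 09:00-12:30, 14:00-16:00, 17:30-19:00.
Omar free: 08:00-13:30, 15:00-17:00 (invert busy blocks within the working day).
Vera free: 09:00-14:00, 16:30-19:00 (invert busy blocks within the working day).
Freya free: 08:00-16:00 (invert busy blocks within the working day).
Viktor free: 08:00-13:30 (invert busy blocks within the working day).
Finn free: 08:00-12:30, 18:00-19:00.
Erik ∩ Omar: 09:00-12:30, 15:00-16:00.
Erik ∩ Omar ∩ Vera: 09:00-12:30.
Erik ∩ Omar ∩ Vera ∩ Freya: 09:00-12:30.
Erik ∩ Omar ∩ Vera ∩ Freya ∩ Viktor: 09:00-12:30.
Erik ∩ Omar ∩ Vera ∩ Freya ∩ Viktor ∩ Finn: 09:00-12:30.

09:00-12:30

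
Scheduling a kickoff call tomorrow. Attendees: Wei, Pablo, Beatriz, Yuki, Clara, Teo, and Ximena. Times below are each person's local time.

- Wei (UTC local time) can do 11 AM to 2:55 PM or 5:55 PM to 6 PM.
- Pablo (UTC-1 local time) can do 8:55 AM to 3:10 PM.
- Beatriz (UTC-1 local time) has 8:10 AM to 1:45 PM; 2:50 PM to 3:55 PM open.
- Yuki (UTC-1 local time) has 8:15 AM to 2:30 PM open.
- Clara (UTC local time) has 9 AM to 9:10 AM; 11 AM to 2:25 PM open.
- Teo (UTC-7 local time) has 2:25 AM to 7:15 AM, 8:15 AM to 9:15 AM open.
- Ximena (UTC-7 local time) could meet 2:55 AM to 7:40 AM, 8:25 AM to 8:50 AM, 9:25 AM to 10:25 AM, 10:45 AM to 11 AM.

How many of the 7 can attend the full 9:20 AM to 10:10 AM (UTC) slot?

2

Wei in UTC: 11:00-14:55, 17:55-18:00.
Pablo in UTC: 09:55-16:10 (add 1h to convert from UTC-1).
Beatriz in UTC: 09:10-14:45, 15:50-16:55 (add 1h to convert from UTC-1).
Yuki in UTC: 09:15-15:30 (add 1h to convert from UTC-1).
Clara in UTC: 09:00-09:10, 11:00-14:25.
Teo in UTC: 09:25-14:15, 15:15-16:15 (add 7h to convert from UTC-7).
Ximena in UTC: 09:55-14:40, 15:25-15:50, 16:25-17:25, 17:45-18:00 (add 7h to convert from UTC-7).
Beatriz and Yuki can make the full 09:20-10:10 slot — that's 2.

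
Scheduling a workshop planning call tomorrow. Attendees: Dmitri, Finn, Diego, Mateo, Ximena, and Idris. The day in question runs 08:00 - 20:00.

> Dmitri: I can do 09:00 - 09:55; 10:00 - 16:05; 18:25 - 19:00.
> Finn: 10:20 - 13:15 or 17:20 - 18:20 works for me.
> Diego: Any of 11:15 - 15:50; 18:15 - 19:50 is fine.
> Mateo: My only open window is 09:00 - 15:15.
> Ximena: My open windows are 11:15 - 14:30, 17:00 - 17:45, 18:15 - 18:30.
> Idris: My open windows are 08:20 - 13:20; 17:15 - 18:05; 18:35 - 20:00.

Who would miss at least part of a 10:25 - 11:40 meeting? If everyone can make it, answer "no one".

Diego, Ximena

Dmitri: free for 10:25-11:40. Finn: free for 10:25-11:40. Diego: not fully free for 10:25-11:40. Mateo: free for 10:25-11:40. Ximena: not fully free for 10:25-11:40. Idris: free for 10:25-11:40.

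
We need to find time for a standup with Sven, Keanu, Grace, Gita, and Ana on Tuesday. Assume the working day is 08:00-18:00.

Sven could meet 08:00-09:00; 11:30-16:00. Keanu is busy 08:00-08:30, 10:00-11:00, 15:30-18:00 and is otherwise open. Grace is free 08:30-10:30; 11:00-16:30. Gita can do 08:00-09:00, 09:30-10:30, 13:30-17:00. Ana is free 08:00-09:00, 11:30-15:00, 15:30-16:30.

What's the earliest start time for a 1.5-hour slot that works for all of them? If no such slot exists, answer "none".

13:30

Sven free: 08:00-09:00, 11:30-16:00.
Keanu free: 08:30-10:00, 11:00-15:30 (invert busy blocks within the working day).
Grace free: 08:30-10:30, 11:00-16:30.
Gita free: 08:00-09:00, 09:30-10:30, 13:30-17:00.
Ana free: 08:00-09:00, 11:30-15:00, 15:30-16:30.
Sven ∩ Keanu: 08:30-09:00, 11:30-15:30.
Sven ∩ Keanu ∩ Grace: 08:30-09:00, 11:30-15:30.
Sven ∩ Keanu ∩ Grace ∩ Gita: 08:30-09:00, 13:30-15:30.
Sven ∩ Keanu ∩ Grace ∩ Gita ∩ Ana: 08:30-09:00, 13:30-15:00.
Those are the intersection windows.
The first common window of at least 90 minutes is 13:30-15:00, so the earliest start is 13:30.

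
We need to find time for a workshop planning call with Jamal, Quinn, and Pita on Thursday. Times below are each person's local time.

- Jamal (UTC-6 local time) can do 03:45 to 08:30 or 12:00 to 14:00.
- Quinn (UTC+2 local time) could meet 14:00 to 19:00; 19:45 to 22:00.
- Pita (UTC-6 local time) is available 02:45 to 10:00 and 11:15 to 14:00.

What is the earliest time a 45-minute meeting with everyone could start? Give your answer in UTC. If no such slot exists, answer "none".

12:00

Jamal in UTC: 09:45-14:30, 18:00-20:00 (add 6h to convert from UTC-6).
Quinn in UTC: 12:00-17:00, 17:45-20:00 (subtract 2h to convert from UTC+2).
Pita in UTC: 08:45-16:00, 17:15-20:00 (add 6h to convert from UTC-6).
Jamal ∩ Quinn: 12:00-14:30, 18:00-20:00.
Jamal ∩ Quinn ∩ Pita: 12:00-14:30, 18:00-20:00.
So the common availability across everyone is 12:00-14:30, 18:00-20:00.
The first common window of at least 45 minutes is 12:00-14:30, so the earliest start is 12:00.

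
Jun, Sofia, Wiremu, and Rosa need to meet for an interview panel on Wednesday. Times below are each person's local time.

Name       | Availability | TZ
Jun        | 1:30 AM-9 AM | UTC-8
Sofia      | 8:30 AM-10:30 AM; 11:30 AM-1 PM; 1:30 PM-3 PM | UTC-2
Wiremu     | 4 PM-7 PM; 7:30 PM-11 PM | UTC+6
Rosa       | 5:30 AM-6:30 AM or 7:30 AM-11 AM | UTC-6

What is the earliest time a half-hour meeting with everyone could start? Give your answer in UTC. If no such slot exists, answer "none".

Jun in UTC: 09:30-17:00 (add 8h to convert from UTC-8).
Sofia in UTC: 10:30-12:30, 13:30-15:00, 15:30-17:00 (add 2h to convert from UTC-2).
Wiremu in UTC: 10:00-13:00, 13:30-17:00 (subtract 6h to convert from UTC+6).
Rosa in UTC: 11:30-12:30, 13:30-17:00 (add 6h to convert from UTC-6).
Jun ∩ Sofia: 10:30-12:30, 13:30-15:00, 15:30-17:00.
Jun ∩ Sofia ∩ Wiremu: 10:30-12:30, 13:30-15:00, 15:30-17:00.
Jun ∩ Sofia ∩ Wiremu ∩ Rosa: 11:30-12:30, 13:30-15:00, 15:30-17:00.
Those are the intersection windows.
The first common window of at least 30 minutes is 11:30-12:30, so the earliest start is 11:30.

11:30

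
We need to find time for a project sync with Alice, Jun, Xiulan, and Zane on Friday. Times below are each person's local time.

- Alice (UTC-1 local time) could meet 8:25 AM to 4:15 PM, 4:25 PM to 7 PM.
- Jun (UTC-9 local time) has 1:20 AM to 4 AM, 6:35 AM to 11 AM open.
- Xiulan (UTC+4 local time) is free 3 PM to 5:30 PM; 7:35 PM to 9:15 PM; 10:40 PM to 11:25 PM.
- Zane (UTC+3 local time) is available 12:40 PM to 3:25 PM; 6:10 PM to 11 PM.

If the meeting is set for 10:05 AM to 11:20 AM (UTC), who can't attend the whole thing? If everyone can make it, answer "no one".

Alice in UTC: 09:25-17:15, 17:25-20:00 (add 1h to convert from UTC-1).
Jun in UTC: 10:20-13:00, 15:35-20:00 (add 9h to convert from UTC-9).
Xiulan in UTC: 11:00-13:30, 15:35-17:15, 18:40-19:25 (subtract 4h to convert from UTC+4).
Zane in UTC: 09:40-12:25, 15:10-20:00 (subtract 3h to convert from UTC+3).
Alice: free for 10:05-11:20. Jun: not fully free for 10:05-11:20. Xiulan: not fully free for 10:05-11:20. Zane: free for 10:05-11:20.

Jun, Xiulan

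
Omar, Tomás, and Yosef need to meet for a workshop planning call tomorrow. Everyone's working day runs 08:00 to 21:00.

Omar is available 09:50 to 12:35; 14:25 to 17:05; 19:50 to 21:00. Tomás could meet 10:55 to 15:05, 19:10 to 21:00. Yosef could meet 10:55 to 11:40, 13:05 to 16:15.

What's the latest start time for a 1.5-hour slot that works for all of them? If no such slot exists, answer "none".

Omar ∩ Tomás: 10:55-12:35, 14:25-15:05, 19:50-21:00.
Omar ∩ Tomás ∩ Yosef: 10:55-11:40, 14:25-15:05.
No common window is at least 90 minutes long.

none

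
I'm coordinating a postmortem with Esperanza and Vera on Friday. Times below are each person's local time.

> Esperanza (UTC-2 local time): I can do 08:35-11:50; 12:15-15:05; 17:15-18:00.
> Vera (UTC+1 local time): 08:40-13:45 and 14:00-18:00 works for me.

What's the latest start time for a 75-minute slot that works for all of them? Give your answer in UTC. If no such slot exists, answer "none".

15:45

Esperanza in UTC: 10:35-13:50, 14:15-17:05, 19:15-20:00 (add 2h to convert from UTC-2).
Vera in UTC: 07:40-12:45, 13:00-17:00 (subtract 1h to convert from UTC+1).
Esperanza ∩ Vera: 10:35-12:45, 13:00-13:50, 14:15-17:00.
Those are the intersection windows.
The last common window of at least 75 minutes is 14:15-17:00; a 75-minute meeting can start as late as 15:45 and still end by 17:00.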